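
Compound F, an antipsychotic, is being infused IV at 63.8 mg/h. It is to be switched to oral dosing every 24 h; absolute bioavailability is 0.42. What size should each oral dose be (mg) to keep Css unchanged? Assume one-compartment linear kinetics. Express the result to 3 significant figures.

3650 mg

To maintain the same Css, the systemic dosing rate must be unchanged: F·D/τ = infusion rate.
D = rate × τ / F = 63.8 × 24 / 0.42 = 3646 mg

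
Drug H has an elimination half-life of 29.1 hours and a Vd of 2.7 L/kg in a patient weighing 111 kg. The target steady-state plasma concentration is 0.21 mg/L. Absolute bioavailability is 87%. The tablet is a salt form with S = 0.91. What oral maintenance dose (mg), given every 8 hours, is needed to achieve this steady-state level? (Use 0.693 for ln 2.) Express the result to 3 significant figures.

Vd(total) = 111 kg × 2.7 L/kg = 299.7 L
k = 0.693/29.1 = 0.02381 h⁻¹, so CL = k·Vd = 0.02381 × 299.7 = 7.136 L/h
D = CL × Css × τ / F / S = 7.136 × 0.21 × 8 / 0.87 / 0.91 = 15.14 mg

15.1 mg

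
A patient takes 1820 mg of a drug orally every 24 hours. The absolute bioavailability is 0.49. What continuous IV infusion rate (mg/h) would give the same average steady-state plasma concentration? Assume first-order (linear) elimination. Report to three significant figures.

37.2 mg/h

Equivalent systemic input: infusion rate = F·D/τ.
Rate = 0.49 × 1820 / 24 = 37.16 mg/h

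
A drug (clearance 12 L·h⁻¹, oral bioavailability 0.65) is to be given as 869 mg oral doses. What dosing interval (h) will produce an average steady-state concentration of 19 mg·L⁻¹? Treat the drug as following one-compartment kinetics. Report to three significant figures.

F·D/τ = CL·Css → τ = F·D / (CL·Css).
τ = 0.65 × 869 / (12 × 19) = 2.477 h

2.48 h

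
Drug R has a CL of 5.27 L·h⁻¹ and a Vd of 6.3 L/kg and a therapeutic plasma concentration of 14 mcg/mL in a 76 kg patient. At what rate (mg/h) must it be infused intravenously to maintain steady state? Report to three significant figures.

73.8 mg/h

Rate = CL × Css = 5.270 × 14 = 73.78 mg/h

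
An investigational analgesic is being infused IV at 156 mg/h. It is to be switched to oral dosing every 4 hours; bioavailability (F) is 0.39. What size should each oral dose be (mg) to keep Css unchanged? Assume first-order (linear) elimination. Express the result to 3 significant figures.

To maintain the same Css, the systemic dosing rate must be unchanged: F·D/τ = infusion rate.
D = rate × τ / F = 156 × 4 / 0.39 = 1600 mg

1600 mg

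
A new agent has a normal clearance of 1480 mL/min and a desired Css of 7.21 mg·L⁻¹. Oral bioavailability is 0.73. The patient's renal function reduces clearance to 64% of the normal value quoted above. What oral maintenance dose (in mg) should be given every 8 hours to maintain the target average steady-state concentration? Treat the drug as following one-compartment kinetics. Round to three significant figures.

4490 mg

CL = 1480 mL/min × 60/1000 = 88.80 L/h
Patient clearance = 0.64 × 88.80 = 56.83 L/h
D = CL × Css × τ / F = 56.83 × 7.21 × 8 / 0.73 = 4490 mg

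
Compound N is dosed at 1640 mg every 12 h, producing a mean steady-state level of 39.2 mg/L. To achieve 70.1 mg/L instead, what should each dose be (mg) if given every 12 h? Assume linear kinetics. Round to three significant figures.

2930 mg

For first-order elimination, Css ∝ F·D/(CL·τ); F and CL are unchanged, so Css ∝ D/τ.
D₂ = D₁ × (Css,target / Css,current) = 1640 × 70.1/39.2 = 2933 mg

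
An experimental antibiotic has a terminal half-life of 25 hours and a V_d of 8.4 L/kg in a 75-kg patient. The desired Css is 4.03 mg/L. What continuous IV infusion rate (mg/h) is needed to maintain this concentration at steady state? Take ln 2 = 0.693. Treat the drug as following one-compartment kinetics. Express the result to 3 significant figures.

70.4 mg/h

Vd = 8.4 L/kg × 75 kg = 630.0 L
CL = 0.693 × Vd / t½ = 0.693 × 630.0 / 25 = 17.46 L/h
Infusion rate = CL × Css = 17.46 × 4.03 = 70.36 mg/h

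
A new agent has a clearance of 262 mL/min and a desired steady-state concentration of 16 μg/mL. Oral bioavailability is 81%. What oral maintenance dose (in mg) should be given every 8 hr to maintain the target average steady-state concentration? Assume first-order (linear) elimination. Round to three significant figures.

2480 mg

Convert clearance: 262 mL/min × 60 min/h ÷ 1000 mL/L = 15.72 L/h
D = CL × Css × τ / F = 15.72 × 16 × 8 / 0.81 = 2484 mg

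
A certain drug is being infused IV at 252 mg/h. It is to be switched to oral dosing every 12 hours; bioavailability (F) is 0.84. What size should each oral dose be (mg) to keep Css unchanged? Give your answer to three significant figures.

3600 mg

To maintain the same Css, the systemic dosing rate must be unchanged: F·D/τ = infusion rate.
D = rate × τ / F = 252 × 12 / 0.84 = 3600 mg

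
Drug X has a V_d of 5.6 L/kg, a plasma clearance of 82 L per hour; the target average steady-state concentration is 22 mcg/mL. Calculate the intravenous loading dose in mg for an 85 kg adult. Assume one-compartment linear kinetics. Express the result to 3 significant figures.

10500 mg

Vd = 5.6 L/kg × 85 kg = 476.0 L
The loading dose fills Vd to the target concentration.
LD = Vd × C = 476.0 × 22.00 = 10470 mg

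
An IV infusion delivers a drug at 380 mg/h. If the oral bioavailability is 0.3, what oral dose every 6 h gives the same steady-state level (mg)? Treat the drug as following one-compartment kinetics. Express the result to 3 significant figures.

7600 mg

To maintain the same Css, the systemic dosing rate must be unchanged: F·D/τ = infusion rate.
D = rate × τ / F = 380 × 6 / 0.3 = 7600 mg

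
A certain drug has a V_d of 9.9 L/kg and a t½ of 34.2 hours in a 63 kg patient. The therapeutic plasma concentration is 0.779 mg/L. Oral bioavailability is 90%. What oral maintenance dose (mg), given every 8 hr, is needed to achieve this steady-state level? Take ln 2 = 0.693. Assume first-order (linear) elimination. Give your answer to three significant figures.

87.5 mg

Vd(total) = 63 kg × 9.9 L/kg = 623.7 L
k = 0.693/34.2 = 0.02026 h⁻¹, so CL = k·Vd = 0.02026 × 623.7 = 12.64 L/h
D = CL × Css × τ / F = 12.64 × 0.779 × 8 / 0.9 = 87.52 mg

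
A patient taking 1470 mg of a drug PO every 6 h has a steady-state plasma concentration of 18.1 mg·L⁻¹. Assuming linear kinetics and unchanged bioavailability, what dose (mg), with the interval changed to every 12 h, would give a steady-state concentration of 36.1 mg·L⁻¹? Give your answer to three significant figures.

With linear kinetics, Css is proportional to dose rate (D/τ) at fixed clearance.
D₂ = D₁ × (Css,target / Css,current) × (τ₂/τ₁) = 1470 × (36.1/18.1) × (12/6) = 5864 mg

5860 mg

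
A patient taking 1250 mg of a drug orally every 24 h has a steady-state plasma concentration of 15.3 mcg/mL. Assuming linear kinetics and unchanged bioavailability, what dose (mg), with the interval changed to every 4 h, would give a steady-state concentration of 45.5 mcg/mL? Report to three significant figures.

For first-order elimination, Css ∝ F·D/(CL·τ); F and CL are unchanged, so Css ∝ D/τ.
D₂ = D₁ × (Css,target / Css,current) × (τ₂/τ₁) = 1250 × (45.5/15.3) × (4/24) = 619.6 mg

620 mg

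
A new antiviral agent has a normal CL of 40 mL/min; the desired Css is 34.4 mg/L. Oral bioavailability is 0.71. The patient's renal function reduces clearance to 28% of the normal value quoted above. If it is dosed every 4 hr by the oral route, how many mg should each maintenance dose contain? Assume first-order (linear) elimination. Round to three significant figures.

CL = 40 mL/min = 40 × 0.06 = 2.400 L/h
Patient clearance = 0.28 × 2.400 = 0.6720 L/h
D = CL × Css × τ / F = 0.6720 × 34.4 × 4 / 0.71 = 130.2 mg

130 mg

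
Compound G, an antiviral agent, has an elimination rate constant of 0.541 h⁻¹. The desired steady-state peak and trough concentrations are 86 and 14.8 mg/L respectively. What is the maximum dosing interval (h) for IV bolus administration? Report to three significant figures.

Between IV bolus doses, concentration decays as C = C₀·e^(−kτ), so C_peak/C_trough = e^(kτ).
τ_max = ln(C_peak/C_trough) / k = ln(86/14.8) / 0.5410 = 1.760 / 0.5410 = 3.253 h

3.25 h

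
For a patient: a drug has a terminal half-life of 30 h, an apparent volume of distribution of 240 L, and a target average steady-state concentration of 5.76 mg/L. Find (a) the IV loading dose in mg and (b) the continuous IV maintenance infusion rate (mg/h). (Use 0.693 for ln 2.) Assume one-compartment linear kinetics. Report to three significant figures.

LD = Vd × C = 240.0 × 5.76 = 1382 mg
CL = 0.693 × Vd / t½ = 0.693 × 240.0 / 30 = 5.544 L/h
Infusion rate = CL × Css = 5.544 × 5.76 = 31.93 mg/h

(a) 1380 mg; (b) 31.9 mg/h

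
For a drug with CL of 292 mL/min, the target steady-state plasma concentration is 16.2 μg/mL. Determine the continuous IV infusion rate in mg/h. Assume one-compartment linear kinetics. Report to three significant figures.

CL = 292 mL/min × 60/1000 = 17.52 L/h
At steady state, infusion rate equals elimination rate: rate in = CL × Css.
Rate = CL × Css = 17.52 × 16.2 = 283.8 mg/h

284 mg/h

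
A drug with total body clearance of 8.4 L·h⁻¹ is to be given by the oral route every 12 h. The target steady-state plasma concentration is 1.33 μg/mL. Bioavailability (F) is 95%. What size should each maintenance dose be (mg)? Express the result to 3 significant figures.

D = CL × Css × τ / F = 8.400 × 1.33 × 12 / 0.95 = 141.1 mg

141 mg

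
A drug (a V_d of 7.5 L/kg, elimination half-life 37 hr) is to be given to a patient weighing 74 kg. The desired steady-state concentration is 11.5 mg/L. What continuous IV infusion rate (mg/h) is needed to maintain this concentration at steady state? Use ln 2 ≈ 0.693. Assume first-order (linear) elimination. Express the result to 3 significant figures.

120 mg/h

Vd = 7.5 L/kg × 74 kg = 555.0 L
CL = ln 2 · Vd / t½ = 0.693 × 555.0 / 37 = 10.40 L/h
Infusion rate = CL × Css = 10.40 × 11.5 = 119.6 mg/h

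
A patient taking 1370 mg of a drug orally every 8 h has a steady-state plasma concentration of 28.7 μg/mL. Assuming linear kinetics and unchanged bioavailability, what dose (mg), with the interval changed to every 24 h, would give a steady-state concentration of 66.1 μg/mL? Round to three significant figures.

With linear kinetics, Css is proportional to dose rate (D/τ) at fixed clearance.
D₂ = D₁ × (Css,target / Css,current) × (τ₂/τ₁) = 1370 × (66.1/28.7) × (24/8) = 9466 mg

9470 mg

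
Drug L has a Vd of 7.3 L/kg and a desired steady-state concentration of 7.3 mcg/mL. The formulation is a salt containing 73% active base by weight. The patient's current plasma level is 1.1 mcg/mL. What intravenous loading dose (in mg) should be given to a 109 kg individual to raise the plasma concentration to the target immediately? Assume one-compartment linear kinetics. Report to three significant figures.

6760 mg

Vd(total) = 109 kg × 7.3 L/kg = 795.7 L
Concentration deficit ΔC = 7.3 − 1.1 = 6.200 mg/L
LD = Vd × ΔC / S = 795.7 × 6.200 / 0.73 = 6758 mg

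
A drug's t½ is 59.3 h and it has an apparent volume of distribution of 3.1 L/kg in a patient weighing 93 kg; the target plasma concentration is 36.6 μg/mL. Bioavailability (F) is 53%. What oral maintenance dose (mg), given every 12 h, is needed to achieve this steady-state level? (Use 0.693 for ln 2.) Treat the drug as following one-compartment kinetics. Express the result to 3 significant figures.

Vd = 3.1 L/kg × 93 kg = 288.3 L
CL = 0.693 × Vd / t½ = 0.693 × 288.3 / 59.3 = 3.369 L/h
D = CL × Css × τ / F = 3.369 × 36.6 × 12 / 0.53 = 2792 mg

2790 mg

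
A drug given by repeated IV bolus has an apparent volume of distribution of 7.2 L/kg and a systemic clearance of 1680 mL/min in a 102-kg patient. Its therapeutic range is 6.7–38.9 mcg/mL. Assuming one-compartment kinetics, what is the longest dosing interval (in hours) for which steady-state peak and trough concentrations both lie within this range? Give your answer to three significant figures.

Vd = 7.2 L/kg × 102 kg = 734.4 L
Convert clearance: 1680 mL/min × 60 min/h ÷ 1000 mL/L = 100.8 L/h
k = CL / Vd = 100.8 / 734.4 = 0.1373 h⁻¹
Between IV bolus doses, concentration decays as C = C₀·e^(−kτ), so C_peak/C_trough = e^(kτ).
τ_max = ln(C_peak/C_trough) / k = ln(38.9/6.7) / 0.1373 = 1.759 / 0.1373 = 12.81 h

12.8 h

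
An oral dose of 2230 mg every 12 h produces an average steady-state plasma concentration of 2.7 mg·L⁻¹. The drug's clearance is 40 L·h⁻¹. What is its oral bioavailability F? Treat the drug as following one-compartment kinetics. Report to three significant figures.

0.581

F·D/τ = CL·Css at steady state → F = CL·Css·τ / D.
F = 40 × 2.7 × 12 / 2230 = 0.581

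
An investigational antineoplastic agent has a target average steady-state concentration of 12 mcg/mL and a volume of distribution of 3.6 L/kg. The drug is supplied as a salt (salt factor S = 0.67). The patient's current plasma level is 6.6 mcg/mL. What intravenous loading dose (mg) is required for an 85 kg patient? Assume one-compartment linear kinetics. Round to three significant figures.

2470 mg

Vd = 3.6 L/kg × 85 kg = 306.0 L
Concentration deficit ΔC = 12 − 6.6 = 5.400 mg/L
LD = Vd × ΔC / S = 306.0 × 5.400 / 0.67 = 2466 mg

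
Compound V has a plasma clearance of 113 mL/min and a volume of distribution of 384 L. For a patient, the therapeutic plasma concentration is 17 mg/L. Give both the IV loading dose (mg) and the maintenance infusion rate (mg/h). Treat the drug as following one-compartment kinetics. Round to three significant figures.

(a) 6530 mg; (b) 115 mg/h

Loading dose = Vd × C = 384.0 × 17 = 6528 mg
CL = 113 mL/min × 60/1000 = 6.780 L/h
Infusion rate = 6.780 L/h × 17 mg/L = 115.3 mg/h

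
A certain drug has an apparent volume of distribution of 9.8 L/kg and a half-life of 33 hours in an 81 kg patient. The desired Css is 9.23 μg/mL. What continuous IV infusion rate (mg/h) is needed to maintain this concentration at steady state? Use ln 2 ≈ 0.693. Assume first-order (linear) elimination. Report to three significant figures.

154 mg/h

Vd = 9.8 L/kg × 81 kg = 793.8 L
CL = 0.693 × Vd / t½ = 0.693 × 793.8 / 33 = 16.67 L/h
Infusion rate = CL × Css = 16.67 × 9.23 = 153.9 mg/h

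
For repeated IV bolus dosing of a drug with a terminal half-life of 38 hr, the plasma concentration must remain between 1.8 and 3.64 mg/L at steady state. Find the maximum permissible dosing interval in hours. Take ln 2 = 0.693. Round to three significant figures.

38.6 h

k = 0.693 / t½ = 0.693 / 38 = 0.01824 h⁻¹
Between IV bolus doses, concentration decays as C = C₀·e^(−kτ), so C_peak/C_trough = e^(kτ).
τ_max = ln(C_peak/C_trough) / k = ln(3.64/1.8) / 0.01824 = 0.7042 / 0.01824 = 38.61 h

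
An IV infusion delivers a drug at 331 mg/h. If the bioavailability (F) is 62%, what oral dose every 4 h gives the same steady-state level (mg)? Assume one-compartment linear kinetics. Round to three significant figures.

2140 mg

To maintain the same Css, the systemic dosing rate must be unchanged: F·D/τ = infusion rate.
D = rate × τ / F = 331 × 4 / 0.62 = 2135 mg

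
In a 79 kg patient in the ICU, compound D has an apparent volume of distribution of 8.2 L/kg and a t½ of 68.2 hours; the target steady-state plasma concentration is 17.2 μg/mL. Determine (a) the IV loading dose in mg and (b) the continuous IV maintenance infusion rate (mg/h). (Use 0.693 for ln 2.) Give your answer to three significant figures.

Vd(total) = 79 kg × 8.2 L/kg = 647.8 L
LD = Vd × C = 647.8 × 17.2 = 11140 mg
CL = 0.693 × Vd / t½ = 0.693 × 647.8 / 68.2 = 6.582 L/h
Infusion rate = CL × Css = 6.582 × 17.2 = 113.2 mg/h

(a) 11100 mg; (b) 113 mg/h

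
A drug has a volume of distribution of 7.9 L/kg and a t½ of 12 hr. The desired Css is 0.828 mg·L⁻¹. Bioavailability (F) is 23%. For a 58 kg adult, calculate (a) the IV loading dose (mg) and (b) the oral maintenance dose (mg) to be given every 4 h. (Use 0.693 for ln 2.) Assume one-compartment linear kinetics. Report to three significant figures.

(a) 379 mg; (b) 381 mg

Vd = 7.9 L/kg × 58 kg = 458.2 L
LD = Vd × C = 458.2 × 0.828 = 379.4 mg
CL = 0.693 × Vd / t½ = 0.693 × 458.2 / 12 = 26.46 L/h
D = CL × Css × τ / F = 26.46 × 0.828 × 4 / 0.23 = 381.0 mg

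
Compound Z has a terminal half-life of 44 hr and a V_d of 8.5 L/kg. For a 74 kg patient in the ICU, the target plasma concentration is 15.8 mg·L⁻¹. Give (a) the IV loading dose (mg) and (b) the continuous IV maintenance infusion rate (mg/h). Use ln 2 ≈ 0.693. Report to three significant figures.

Vd(total) = 74 kg × 8.5 L/kg = 629.0 L
LD = Vd × C = 629.0 × 15.8 = 9938 mg
CL = 0.693 × Vd / t½ = 0.693 × 629.0 / 44 = 9.907 L/h
Infusion rate = CL × Css = 9.907 × 15.8 = 156.5 mg/h

(a) 9940 mg; (b) 157 mg/h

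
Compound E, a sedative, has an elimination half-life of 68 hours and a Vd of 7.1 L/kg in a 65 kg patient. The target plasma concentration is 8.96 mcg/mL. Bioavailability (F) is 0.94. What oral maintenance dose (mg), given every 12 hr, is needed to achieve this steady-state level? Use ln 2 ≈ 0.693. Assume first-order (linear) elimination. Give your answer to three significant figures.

Vd(total) = 65 kg × 7.1 L/kg = 461.5 L
CL = ln 2 · Vd / t½ = 0.693 × 461.5 / 68 = 4.703 L/h
D = CL × Css × τ / F = 4.703 × 8.96 × 12 / 0.94 = 537.9 mg

538 mg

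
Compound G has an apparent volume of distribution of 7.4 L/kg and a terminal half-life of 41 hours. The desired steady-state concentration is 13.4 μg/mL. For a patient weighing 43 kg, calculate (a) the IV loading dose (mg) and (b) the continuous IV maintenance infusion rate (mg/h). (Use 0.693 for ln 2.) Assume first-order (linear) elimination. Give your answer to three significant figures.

(a) 4260 mg; (b) 72.1 mg/h

Vd(total) = 43 kg × 7.4 L/kg = 318.2 L
LD = Vd × C = 318.2 × 13.4 = 4264 mg
CL = 0.693 × Vd / t½ = 0.693 × 318.2 / 41 = 5.378 L/h
Infusion rate = CL × Css = 5.378 × 13.4 = 72.07 mg/h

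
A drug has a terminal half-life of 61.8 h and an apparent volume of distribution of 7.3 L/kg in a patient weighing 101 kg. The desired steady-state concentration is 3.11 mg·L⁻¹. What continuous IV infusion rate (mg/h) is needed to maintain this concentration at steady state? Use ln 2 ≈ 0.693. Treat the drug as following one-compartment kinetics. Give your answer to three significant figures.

Total Vd = 7.3 × 101 = 737.3 L
k = 0.693/61.8 = 0.01121 h⁻¹, so CL = k·Vd = 0.01121 × 737.3 = 8.265 L/h
Infusion rate = CL × Css = 8.265 × 3.11 = 25.70 mg/h

25.7 mg/h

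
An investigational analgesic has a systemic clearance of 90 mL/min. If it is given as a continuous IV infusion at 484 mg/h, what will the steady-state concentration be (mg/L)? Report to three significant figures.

89.6 mg/L

Convert clearance: 90 mL/min × 60 min/h ÷ 1000 mL/L = 5.400 L/h
Css = rate / CL = 484 / 5.400 = 89.63 mg/L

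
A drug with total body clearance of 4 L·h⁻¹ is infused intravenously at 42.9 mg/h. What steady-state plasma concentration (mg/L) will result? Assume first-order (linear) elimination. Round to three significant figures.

10.7 mg/L

Css = rate / CL = 42.9 / 4.000 = 10.73 mg/L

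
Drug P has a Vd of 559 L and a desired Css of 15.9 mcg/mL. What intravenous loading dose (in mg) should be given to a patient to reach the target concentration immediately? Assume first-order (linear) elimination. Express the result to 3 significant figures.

LD = Vd × C = 559.0 × 15.90 = 8888 mg

8890 mg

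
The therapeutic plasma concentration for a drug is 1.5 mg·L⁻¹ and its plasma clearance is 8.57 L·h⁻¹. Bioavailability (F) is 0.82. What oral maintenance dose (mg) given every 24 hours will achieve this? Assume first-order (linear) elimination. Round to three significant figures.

D = CL × Css × τ / F = 8.570 × 1.5 × 24 / 0.82 = 376.2 mg

376 mg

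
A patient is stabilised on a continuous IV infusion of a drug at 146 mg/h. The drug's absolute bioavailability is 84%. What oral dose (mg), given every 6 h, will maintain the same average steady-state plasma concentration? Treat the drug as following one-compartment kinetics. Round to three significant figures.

1040 mg

To maintain the same Css, the systemic dosing rate must be unchanged: F·D/τ = infusion rate.
D = rate × τ / F = 146 × 6 / 0.84 = 1043 mg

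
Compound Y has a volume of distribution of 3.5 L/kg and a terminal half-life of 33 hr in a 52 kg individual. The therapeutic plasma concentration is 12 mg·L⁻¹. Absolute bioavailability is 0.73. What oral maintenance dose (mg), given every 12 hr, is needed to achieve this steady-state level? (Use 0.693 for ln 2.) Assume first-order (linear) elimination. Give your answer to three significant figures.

754 mg

Vd(total) = 52 kg × 3.5 L/kg = 182.0 L
CL = 0.693 × Vd / t½ = 0.693 × 182.0 / 33 = 3.822 L/h
D = CL × Css × τ / F = 3.822 × 12 × 12 / 0.73 = 753.9 mg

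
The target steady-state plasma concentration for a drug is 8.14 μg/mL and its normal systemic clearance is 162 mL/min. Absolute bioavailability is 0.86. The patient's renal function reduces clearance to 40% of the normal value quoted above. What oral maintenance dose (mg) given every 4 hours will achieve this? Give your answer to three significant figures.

CL = 162 mL/min = 162 × 0.06 = 9.720 L/h
Patient clearance = 0.4 × 9.720 = 3.888 L/h
D = CL × Css × τ / F = 3.888 × 8.14 × 4 / 0.86 = 147.2 mg

147 mg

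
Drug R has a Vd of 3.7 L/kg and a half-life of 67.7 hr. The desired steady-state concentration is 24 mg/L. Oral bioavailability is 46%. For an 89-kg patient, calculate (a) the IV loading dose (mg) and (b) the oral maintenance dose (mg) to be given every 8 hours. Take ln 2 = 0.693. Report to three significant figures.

(a) 7900 mg; (b) 1410 mg

Total Vd = 3.7 × 89 = 329.3 L
LD = Vd × C = 329.3 × 24 = 7903 mg
CL = 0.693 × Vd / t½ = 0.693 × 329.3 / 67.7 = 3.371 L/h
D = CL × Css × τ / F = 3.371 × 24 × 8 / 0.46 = 1407 mg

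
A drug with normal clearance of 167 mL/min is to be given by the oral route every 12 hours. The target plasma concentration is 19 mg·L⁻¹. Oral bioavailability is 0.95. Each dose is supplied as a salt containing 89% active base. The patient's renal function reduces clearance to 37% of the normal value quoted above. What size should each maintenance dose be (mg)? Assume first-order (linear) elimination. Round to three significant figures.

1000 mg

CL = 167 mL/min = 167 × 0.06 = 10.02 L/h
Patient clearance = 0.37 × 10.02 = 3.707 L/h
D = CL × Css × τ / F / S = 3.707 × 19 × 12 / 0.95 / 0.89 = 999.6 mg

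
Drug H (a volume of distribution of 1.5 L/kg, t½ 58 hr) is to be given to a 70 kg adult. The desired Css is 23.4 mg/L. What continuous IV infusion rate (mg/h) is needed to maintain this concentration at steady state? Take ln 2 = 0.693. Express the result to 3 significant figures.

29.4 mg/h

Total Vd = 1.5 × 70 = 105.0 L
CL = ln 2 · Vd / t½ = 0.693 × 105.0 / 58 = 1.255 L/h
Infusion rate = CL × Css = 1.255 × 23.4 = 29.37 mg/h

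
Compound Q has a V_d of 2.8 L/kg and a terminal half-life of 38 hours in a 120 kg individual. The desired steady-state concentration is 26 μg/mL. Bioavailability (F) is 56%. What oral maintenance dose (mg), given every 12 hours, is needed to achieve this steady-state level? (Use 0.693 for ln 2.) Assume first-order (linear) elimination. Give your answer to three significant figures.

Vd = 2.8 L/kg × 120 kg = 336.0 L
CL = 0.693 × Vd / t½ = 0.693 × 336.0 / 38 = 6.128 L/h
D = CL × Css × τ / F = 6.128 × 26 × 12 / 0.56 = 3414 mg

3410 mg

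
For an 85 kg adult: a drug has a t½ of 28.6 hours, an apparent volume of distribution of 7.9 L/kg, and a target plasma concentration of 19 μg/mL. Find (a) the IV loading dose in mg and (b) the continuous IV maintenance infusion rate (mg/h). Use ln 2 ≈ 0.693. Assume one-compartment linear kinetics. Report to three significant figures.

Vd = 7.9 L/kg × 85 kg = 671.5 L
LD = Vd × C = 671.5 × 19 = 12760 mg
CL = 0.693 × Vd / t½ = 0.693 × 671.5 / 28.6 = 16.27 L/h
Infusion rate = CL × Css = 16.27 × 19 = 309.1 mg/h

(a) 12800 mg; (b) 309 mg/h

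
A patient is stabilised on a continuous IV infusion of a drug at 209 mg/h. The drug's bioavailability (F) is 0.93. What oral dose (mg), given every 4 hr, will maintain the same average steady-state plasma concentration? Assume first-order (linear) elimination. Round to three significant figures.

899 mg

To maintain the same Css, the systemic dosing rate must be unchanged: F·D/τ = infusion rate.
D = rate × τ / F = 209 × 4 / 0.93 = 898.9 mg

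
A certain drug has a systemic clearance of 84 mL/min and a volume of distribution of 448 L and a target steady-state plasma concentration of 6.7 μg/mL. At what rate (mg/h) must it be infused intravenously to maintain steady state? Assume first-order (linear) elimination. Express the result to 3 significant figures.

CL = 84 mL/min = 84 × 0.06 = 5.040 L/h
Maintenance depends on clearance, not Vd — rate in must match rate out.
Rate = CL × Css = 5.040 × 6.7 = 33.77 mg/h

33.8 mg/h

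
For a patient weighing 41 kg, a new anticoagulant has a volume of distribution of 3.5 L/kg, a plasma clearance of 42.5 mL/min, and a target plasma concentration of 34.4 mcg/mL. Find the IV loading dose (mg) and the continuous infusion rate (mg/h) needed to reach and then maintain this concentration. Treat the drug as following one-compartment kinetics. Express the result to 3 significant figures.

Total Vd = 3.5 × 41 = 143.5 L
LD = Vd · C_target = 143.5 × 34.4 = 4936 mg
CL = 42.5 mL/min × 60/1000 = 2.550 L/h
Maintenance infusion rate = CL × Css = 2.550 × 34.4 = 87.72 mg/h

(a) 4940 mg; (b) 87.7 mg/h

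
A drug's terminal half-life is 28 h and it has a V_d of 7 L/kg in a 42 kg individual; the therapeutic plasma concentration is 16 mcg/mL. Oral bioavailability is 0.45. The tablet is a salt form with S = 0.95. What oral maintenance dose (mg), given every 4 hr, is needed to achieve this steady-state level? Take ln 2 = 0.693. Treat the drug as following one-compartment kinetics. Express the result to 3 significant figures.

1090 mg

Vd = 7 L/kg × 42 kg = 294.0 L
k = 0.693/28 = 0.02475 h⁻¹, so CL = k·Vd = 0.02475 × 294.0 = 7.277 L/h
D = CL × Css × τ / F / S = 7.277 × 16 × 4 / 0.45 / 0.95 = 1089 mg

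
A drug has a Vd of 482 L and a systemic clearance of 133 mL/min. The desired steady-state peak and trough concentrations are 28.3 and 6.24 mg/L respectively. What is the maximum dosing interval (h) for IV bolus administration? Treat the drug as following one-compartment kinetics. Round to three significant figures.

91.3 h

CL = 133 mL/min × 60/1000 = 7.980 L/h
k = CL / Vd = 7.980 / 482.0 = 0.01656 h⁻¹
Between IV bolus doses, concentration decays as C = C₀·e^(−kτ), so C_peak/C_trough = e^(kτ).
τ_max = ln(C_peak/C_trough) / k = ln(28.3/6.24) / 0.01656 = 1.512 / 0.01656 = 91.30 h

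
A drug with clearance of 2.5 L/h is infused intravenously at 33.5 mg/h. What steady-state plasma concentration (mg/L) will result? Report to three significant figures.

Css = rate / CL = 33.5 / 2.500 = 13.40 mg/L

13.4 mg/L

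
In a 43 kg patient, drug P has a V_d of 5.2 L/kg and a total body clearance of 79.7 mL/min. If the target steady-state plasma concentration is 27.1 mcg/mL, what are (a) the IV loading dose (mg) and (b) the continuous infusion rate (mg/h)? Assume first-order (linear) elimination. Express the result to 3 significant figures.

Total Vd = 5.2 × 43 = 223.6 L
Loading: fill Vd to C_target → 223.6 L × 27.1 mg/L = 6060 mg
CL = 79.7 mL/min = 79.7 × 0.06 = 4.782 L/h
Infusion rate = 4.782 L/h × 27.1 mg/L = 129.6 mg/h

(a) 6060 mg; (b) 130 mg/h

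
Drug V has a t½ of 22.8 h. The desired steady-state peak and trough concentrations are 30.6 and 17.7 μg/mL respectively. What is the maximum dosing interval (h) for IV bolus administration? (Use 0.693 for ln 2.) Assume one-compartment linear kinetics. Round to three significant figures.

k = 0.693 / t½ = 0.693 / 22.8 = 0.03039 h⁻¹
Between IV bolus doses, concentration decays as C = C₀·e^(−kτ), so C_peak/C_trough = e^(kτ).
τ_max = ln(C_peak/C_trough) / k = ln(30.6/17.7) / 0.03039 = 0.5474 / 0.03039 = 18.01 h

18.0 h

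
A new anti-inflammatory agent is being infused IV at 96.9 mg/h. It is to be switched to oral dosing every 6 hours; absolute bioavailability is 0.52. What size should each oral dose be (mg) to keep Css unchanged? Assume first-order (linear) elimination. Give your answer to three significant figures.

1120 mg

To maintain the same Css, the systemic dosing rate must be unchanged: F·D/τ = infusion rate.
D = rate × τ / F = 96.9 × 6 / 0.52 = 1118 mg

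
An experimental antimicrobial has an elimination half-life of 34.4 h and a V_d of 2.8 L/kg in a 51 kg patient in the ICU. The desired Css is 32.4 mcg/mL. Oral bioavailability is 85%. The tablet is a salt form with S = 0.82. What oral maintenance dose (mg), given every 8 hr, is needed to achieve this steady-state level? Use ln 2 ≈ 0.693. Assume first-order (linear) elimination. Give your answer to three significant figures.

Vd = 2.8 L/kg × 51 kg = 142.8 L
CL = 0.693 × Vd / t½ = 0.693 × 142.8 / 34.4 = 2.877 L/h
D = CL × Css × τ / F / S = 2.877 × 32.4 × 8 / 0.85 / 0.82 = 1070 mg

1070 mg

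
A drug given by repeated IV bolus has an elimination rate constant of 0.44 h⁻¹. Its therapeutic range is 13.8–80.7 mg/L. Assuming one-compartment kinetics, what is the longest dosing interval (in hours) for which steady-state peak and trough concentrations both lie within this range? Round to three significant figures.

4.01 h

Between IV bolus doses, concentration decays as C = C₀·e^(−kτ), so C_peak/C_trough = e^(kτ).
τ_max = ln(C_peak/C_trough) / k = ln(80.7/13.8) / 0.4400 = 1.766 / 0.4400 = 4.014 h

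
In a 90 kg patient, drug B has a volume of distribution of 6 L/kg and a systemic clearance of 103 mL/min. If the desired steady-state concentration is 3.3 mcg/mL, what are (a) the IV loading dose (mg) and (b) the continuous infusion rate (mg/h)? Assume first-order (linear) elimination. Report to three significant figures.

(a) 1780 mg; (b) 20.4 mg/h

Vd = 6 L/kg × 90 kg = 540.0 L
Loading: fill Vd to C_target → 540.0 L × 3.3 mg/L = 1782 mg
Convert clearance: 103 mL/min × 60 min/h ÷ 1000 mL/L = 6.180 L/h
Maintenance: replace elimination → rate = CL × Css = 6.180 × 3.3 = 20.39 mg/h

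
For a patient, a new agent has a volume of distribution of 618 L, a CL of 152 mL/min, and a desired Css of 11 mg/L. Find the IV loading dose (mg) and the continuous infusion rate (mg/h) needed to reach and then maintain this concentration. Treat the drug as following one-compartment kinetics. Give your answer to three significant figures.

(a) 6800 mg; (b) 100 mg/h

Loading dose = Vd × C = 618.0 × 11 = 6798 mg
Convert clearance: 152 mL/min × 60 min/h ÷ 1000 mL/L = 9.120 L/h
Infusion rate = 9.120 L/h × 11 mg/L = 100.3 mg/h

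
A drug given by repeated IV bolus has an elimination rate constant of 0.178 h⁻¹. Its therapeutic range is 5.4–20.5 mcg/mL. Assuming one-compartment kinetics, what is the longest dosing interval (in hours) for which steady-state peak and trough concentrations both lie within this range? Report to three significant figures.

7.49 h

Between IV bolus doses, concentration decays as C = C₀·e^(−kτ), so C_peak/C_trough = e^(kτ).
τ_max = ln(C_peak/C_trough) / k = ln(20.5/5.4) / 0.1780 = 1.334 / 0.1780 = 7.494 h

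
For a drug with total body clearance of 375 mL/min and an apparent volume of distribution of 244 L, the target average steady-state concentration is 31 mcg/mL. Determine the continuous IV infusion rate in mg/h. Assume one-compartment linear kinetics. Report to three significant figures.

698 mg/h

Convert clearance: 375 mL/min × 60 min/h ÷ 1000 mL/L = 22.50 L/h
At steady state, infusion rate equals elimination rate: rate in = CL × Css.
Rate = CL × Css = 22.50 × 31 = 697.5 mg/h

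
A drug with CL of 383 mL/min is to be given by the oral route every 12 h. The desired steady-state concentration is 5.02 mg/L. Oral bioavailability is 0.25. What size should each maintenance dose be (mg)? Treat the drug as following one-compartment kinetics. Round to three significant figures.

5540 mg

Convert clearance: 383 mL/min × 60 min/h ÷ 1000 mL/L = 22.98 L/h
D = CL × Css × τ / F = 22.98 × 5.02 × 12 / 0.25 = 5537 mg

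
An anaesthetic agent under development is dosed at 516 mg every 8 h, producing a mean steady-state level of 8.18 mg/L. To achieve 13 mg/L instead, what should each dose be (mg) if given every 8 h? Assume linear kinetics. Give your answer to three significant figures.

For first-order elimination, Css ∝ F·D/(CL·τ); F and CL are unchanged, so Css ∝ D/τ.
D₂ = D₁ × (Css,target / Css,current) = 516 × 13/8.18 = 820.0 mg

820 mg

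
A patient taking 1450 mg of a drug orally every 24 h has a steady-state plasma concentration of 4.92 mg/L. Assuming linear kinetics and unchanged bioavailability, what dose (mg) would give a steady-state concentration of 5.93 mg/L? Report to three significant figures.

For first-order elimination, Css ∝ F·D/(CL·τ); F and CL are unchanged, so Css ∝ D/τ.
D₂ = D₁ × (Css,target / Css,current) = 1450 × 5.93/4.92 = 1748 mg

1750 mg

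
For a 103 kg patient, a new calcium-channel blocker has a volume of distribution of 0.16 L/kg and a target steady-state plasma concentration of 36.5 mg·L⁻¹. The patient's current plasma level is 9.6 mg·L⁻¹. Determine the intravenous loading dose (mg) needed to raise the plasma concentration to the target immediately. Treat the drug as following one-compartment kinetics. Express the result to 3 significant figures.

Total Vd = 0.16 × 103 = 16.48 L
The loading dose fills Vd to the target concentration.
Concentration deficit ΔC = 36.5 − 9.6 = 26.90 mg/L
LD = Vd × ΔC = 16.48 × 26.90 = 443.3 mg

443 mg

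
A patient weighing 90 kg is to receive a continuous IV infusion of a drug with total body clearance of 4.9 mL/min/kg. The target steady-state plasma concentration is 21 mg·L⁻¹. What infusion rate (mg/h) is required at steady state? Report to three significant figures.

CL = 4.9 mL/min/kg × 90 kg = 441.0 mL/min = 441.0 × 60/1000 = 26.46 L/h
At steady state, infusion rate equals elimination rate: rate in = CL × Css.
R₀ = 26.46 × 21 = 555.7 mg/h

556 mg/h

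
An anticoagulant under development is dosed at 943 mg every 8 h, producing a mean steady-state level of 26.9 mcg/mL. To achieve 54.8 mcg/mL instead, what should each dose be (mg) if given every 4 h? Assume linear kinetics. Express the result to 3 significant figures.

For first-order elimination, Css ∝ F·D/(CL·τ); F and CL are unchanged, so Css ∝ D/τ.
D₂ = D₁ × (Css,target / Css,current) × (τ₂/τ₁) = 943 × (54.8/26.9) × (4/8) = 960.5 mg

961 mg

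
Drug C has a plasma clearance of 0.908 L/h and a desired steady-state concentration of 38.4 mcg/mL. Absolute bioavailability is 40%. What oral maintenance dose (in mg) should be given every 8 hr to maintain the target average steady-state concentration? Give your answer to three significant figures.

697 mg

D = CL × Css × τ / F = 0.9080 × 38.4 × 8 / 0.4 = 697.3 mg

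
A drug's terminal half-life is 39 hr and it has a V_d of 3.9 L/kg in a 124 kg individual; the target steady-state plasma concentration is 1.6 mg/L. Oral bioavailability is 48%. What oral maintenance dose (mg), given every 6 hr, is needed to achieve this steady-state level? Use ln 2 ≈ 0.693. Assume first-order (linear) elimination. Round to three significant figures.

172 mg

Total Vd = 3.9 × 124 = 483.6 L
CL = 0.693 × Vd / t½ = 0.693 × 483.6 / 39 = 8.593 L/h
D = CL × Css × τ / F = 8.593 × 1.6 × 6 / 0.48 = 171.9 mg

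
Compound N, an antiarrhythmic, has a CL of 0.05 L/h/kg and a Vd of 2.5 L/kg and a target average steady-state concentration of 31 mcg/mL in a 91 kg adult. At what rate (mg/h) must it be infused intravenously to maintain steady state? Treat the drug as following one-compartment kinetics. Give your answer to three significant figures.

141 mg/h

CL = 0.05 L/h/kg × 91 kg = 4.550 L/h
At steady state, infusion rate equals elimination rate: rate in = CL × Css.
Infusion rate = CL · Css = 4.550 L/h × 31 mg/L = 141.1 mg/h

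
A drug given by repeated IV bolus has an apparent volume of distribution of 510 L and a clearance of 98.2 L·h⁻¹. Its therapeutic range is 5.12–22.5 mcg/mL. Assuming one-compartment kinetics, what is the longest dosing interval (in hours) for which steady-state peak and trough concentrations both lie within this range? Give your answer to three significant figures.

7.69 h

k = CL / Vd = 98.20 / 510.0 = 0.1925 h⁻¹
Between IV bolus doses, concentration decays as C = C₀·e^(−kτ), so C_peak/C_trough = e^(kτ).
τ_max = ln(C_peak/C_trough) / k = ln(22.5/5.12) / 0.1925 = 1.480 / 0.1925 = 7.688 h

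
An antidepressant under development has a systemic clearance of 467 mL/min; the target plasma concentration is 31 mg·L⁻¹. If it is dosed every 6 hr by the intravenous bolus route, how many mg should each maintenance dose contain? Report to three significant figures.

5210 mg

Convert clearance: 467 mL/min × 60 min/h ÷ 1000 mL/L = 28.02 L/h
D = CL × Css × τ = 28.02 × 31 × 6 = 5212 mg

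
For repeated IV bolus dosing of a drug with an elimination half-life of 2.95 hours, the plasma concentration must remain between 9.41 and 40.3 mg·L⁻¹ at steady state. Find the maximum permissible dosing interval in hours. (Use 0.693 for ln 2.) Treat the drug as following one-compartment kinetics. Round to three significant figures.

k = 0.693 / t½ = 0.693 / 2.95 = 0.2349 h⁻¹
Between IV bolus doses, concentration decays as C = C₀·e^(−kτ), so C_peak/C_trough = e^(kτ).
τ_max = ln(C_peak/C_trough) / k = ln(40.3/9.41) / 0.2349 = 1.455 / 0.2349 = 6.194 h

6.19 h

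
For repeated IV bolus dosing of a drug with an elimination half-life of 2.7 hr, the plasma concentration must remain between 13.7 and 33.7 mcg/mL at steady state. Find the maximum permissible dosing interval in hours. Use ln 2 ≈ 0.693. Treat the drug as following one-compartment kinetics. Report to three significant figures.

k = 0.693 / t½ = 0.693 / 2.7 = 0.2567 h⁻¹
Between IV bolus doses, concentration decays as C = C₀·e^(−kτ), so C_peak/C_trough = e^(kτ).
τ_max = ln(C_peak/C_trough) / k = ln(33.7/13.7) / 0.2567 = 0.9001 / 0.2567 = 3.506 h

3.51 h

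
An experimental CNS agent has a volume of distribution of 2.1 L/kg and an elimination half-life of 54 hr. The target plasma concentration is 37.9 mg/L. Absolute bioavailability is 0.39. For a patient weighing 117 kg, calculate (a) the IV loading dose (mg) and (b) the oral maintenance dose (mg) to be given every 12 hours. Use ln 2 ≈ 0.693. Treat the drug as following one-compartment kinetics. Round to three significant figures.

Vd(total) = 117 kg × 2.1 L/kg = 245.7 L
LD = Vd × C = 245.7 × 37.9 = 9312 mg
CL = 0.693 × Vd / t½ = 0.693 × 245.7 / 54 = 3.153 L/h
D = CL × Css × τ / F = 3.153 × 37.9 × 12 / 0.39 = 3677 mg

(a) 9310 mg; (b) 3680 mg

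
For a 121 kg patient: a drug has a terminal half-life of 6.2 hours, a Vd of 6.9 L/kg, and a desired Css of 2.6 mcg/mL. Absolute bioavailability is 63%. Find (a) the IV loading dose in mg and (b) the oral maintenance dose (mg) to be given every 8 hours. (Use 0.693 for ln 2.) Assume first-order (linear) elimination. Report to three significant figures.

Vd = 6.9 L/kg × 121 kg = 834.9 L
LD = Vd × C = 834.9 × 2.6 = 2171 mg
CL = 0.693 × Vd / t½ = 0.693 × 834.9 / 6.2 = 93.32 L/h
D = CL × Css × τ / F = 93.32 × 2.6 × 8 / 0.63 = 3081 mg

(a) 2170 mg; (b) 3080 mg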